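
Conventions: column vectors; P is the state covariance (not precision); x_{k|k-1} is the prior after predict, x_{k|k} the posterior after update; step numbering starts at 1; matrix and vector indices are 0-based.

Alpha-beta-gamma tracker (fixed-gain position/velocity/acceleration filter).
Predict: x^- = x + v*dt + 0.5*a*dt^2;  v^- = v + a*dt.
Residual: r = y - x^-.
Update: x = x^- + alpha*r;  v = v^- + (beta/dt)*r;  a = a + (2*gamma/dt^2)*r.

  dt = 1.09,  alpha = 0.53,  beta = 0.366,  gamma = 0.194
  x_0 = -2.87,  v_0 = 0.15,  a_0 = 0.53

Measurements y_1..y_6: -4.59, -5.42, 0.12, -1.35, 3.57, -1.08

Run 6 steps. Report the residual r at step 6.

resid = -9.1080

step 1: x_pred=-2.3917  r=-2.1983  x^+=-3.5568  v^+=-0.0105  a^+=-0.1879
step 2: x_pred=-3.6798  r=-1.7402  x^+=-4.6021  v^+=-0.7996  a^+=-0.7562
step 3: x_pred=-5.9229  r=6.0429  x^+=-2.7202  v^+=0.4052  a^+=1.2172
step 4: x_pred=-1.5554  r=0.2054  x^+=-1.4465  v^+=1.8010  a^+=1.2843
step 5: x_pred=1.2794  r=2.2906  x^+=2.4934  v^+=3.9700  a^+=2.0323
step 6: x_pred=8.0280  r=-9.1080  x^+=3.2008  v^+=3.1269  a^+=-0.9421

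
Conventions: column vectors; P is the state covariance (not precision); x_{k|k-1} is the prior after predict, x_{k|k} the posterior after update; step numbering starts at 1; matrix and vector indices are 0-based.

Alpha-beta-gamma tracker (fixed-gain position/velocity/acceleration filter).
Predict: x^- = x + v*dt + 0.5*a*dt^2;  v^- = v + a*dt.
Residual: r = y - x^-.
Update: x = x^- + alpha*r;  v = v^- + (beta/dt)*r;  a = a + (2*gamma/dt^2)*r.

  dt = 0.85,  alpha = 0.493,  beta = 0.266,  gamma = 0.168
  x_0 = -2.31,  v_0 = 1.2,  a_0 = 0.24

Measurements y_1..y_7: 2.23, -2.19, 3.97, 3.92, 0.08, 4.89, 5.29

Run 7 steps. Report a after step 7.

step 1: x_pred=-1.2033  r=3.4333  x^+=0.4893  v^+=2.4784  a^+=1.8367
step 2: x_pred=3.2595  r=-5.4495  x^+=0.5729  v^+=2.3342  a^+=-0.6976
step 3: x_pred=2.3050  r=1.6650  x^+=3.1258  v^+=2.2623  a^+=0.0767
step 4: x_pred=5.0765  r=-1.1565  x^+=4.5063  v^+=1.9656  a^+=-0.4611
step 5: x_pred=6.0105  r=-5.9305  x^+=3.0868  v^+=-0.2823  a^+=-3.2191
step 6: x_pred=1.6839  r=3.2061  x^+=3.2645  v^+=-2.0152  a^+=-1.7281
step 7: x_pred=0.9273  r=4.3627  x^+=3.0781  v^+=-2.1189  a^+=0.3007

a_post = 0.3007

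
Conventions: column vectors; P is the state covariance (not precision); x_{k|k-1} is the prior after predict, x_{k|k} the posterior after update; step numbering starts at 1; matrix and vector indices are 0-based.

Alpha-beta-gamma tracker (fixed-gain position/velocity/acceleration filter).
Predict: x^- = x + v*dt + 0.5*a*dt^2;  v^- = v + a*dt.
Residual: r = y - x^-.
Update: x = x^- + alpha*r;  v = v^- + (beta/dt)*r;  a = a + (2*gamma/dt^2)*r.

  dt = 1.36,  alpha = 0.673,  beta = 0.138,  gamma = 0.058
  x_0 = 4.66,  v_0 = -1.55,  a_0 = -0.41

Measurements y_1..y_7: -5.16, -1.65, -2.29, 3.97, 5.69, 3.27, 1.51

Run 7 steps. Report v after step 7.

step 1: x_pred=2.1728  r=-7.3328  x^+=-2.7622  v^+=-2.8517  a^+=-0.8699
step 2: x_pred=-7.4449  r=5.7949  x^+=-3.5449  v^+=-3.4467  a^+=-0.5065
step 3: x_pred=-8.7008  r=6.4108  x^+=-4.3863  v^+=-3.4850  a^+=-0.1044
step 4: x_pred=-9.2224  r=13.1924  x^+=-0.3439  v^+=-2.2883  a^+=0.7230
step 5: x_pred=-2.7874  r=8.4774  x^+=2.9179  v^+=-0.4448  a^+=1.2547
step 6: x_pred=3.4732  r=-0.2032  x^+=3.3365  v^+=1.2409  a^+=1.2419
step 7: x_pred=6.1726  r=-4.6626  x^+=3.0347  v^+=2.4568  a^+=0.9495

v_post = 2.4568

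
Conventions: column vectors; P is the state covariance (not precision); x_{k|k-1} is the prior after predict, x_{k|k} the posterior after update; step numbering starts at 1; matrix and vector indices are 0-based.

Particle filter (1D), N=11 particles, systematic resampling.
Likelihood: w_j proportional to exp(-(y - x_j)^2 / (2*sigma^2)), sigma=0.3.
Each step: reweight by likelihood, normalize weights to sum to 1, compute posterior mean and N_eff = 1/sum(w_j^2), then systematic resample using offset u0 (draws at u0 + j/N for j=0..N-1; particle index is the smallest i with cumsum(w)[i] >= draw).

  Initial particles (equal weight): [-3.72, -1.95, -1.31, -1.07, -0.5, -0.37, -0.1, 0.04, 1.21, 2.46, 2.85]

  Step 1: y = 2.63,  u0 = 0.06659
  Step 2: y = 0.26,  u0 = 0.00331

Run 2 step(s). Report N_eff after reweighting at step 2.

N_eff = 6.0003

step 1: w=[0.0000, 0.0000, 0.0000, 0.0000, 0.0000, 0.0000, 0.0000, 0.0000, 0.0000, 0.5271, 0.4729]  mean=2.6444  Neff=1.9942  idx=[9, 9, 9, 9, 9, 9, 10, 10, 10, 10, 10]
step 2: w=[0.1667, 0.1667, 0.1667, 0.1667, 0.1667, 0.1667, 0.0000, 0.0000, 0.0000, 0.0000, 0.0000]  mean=2.4600  Neff=6.0003  idx=[0, 0, 1, 1, 2, 2, 3, 3, 4, 4, 5]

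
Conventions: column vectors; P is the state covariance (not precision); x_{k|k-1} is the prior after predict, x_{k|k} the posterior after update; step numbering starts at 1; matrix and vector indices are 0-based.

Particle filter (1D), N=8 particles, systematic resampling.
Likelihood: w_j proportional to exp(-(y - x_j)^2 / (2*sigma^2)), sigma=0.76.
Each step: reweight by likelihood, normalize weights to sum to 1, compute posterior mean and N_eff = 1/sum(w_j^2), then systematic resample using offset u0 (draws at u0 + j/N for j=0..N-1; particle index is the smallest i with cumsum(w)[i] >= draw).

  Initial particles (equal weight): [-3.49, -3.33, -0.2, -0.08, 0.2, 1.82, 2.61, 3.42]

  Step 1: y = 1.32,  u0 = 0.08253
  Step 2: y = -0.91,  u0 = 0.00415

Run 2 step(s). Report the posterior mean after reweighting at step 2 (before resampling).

post_mean = 0.0844

step 1: w=[0.0000, 0.0000, 0.0787, 0.1065, 0.1962, 0.4681, 0.1376, 0.0128]  mean=1.2700  Neff=3.3977  idx=[3, 4, 4, 5, 5, 5, 5, 6]
step 2: w=[0.4422, 0.2763, 0.2763, 0.0013, 0.0013, 0.0013, 0.0013, 0.0000]  mean=0.0844  Neff=2.8710  idx=[0, 0, 0, 0, 1, 1, 2, 2]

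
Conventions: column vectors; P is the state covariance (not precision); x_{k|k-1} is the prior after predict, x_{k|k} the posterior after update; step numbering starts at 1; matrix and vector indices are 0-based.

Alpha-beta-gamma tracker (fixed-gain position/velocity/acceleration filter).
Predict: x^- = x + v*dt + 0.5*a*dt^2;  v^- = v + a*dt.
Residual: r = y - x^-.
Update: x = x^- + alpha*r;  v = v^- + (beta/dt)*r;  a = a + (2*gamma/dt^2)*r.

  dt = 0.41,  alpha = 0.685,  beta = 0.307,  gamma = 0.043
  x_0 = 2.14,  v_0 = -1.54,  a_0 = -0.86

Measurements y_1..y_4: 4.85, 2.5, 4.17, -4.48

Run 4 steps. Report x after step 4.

step 1: x_pred=1.4363  r=3.4137  x^+=3.7747  v^+=0.6635  a^+=0.8864
step 2: x_pred=4.1212  r=-1.6212  x^+=3.0107  v^+=-0.1870  a^+=0.0570
step 3: x_pred=2.9388  r=1.2312  x^+=3.7822  v^+=0.7583  a^+=0.6869
step 4: x_pred=4.1508  r=-8.6308  x^+=-1.7613  v^+=-5.4227  a^+=-3.7286

x_post = -1.7613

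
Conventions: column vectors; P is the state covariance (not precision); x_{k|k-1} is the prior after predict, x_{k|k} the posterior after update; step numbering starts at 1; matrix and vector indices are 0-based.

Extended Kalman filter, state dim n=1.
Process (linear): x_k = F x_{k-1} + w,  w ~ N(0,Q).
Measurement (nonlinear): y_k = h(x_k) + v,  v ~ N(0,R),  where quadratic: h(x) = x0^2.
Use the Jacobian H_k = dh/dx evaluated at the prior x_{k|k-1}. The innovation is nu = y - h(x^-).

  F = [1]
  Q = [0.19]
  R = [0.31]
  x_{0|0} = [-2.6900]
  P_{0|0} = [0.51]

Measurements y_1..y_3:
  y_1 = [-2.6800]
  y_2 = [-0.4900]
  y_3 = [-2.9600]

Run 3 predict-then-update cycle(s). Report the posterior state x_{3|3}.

step 1: x^-=[-2.6900]  P^-=[0.7000]  H_jac=[-5.3800]  S=[20.5711]  K=[-0.1831]  nu=[-9.9161]  x^+=[-0.8746]  P^+=[0.0105]
step 2: x^-=[-0.8746]  P^-=[0.2005]  H_jac=[-1.7493]  S=[0.9237]  K=[-0.3798]  nu=[-1.2550]  x^+=[-0.3980]  P^+=[0.0673]
step 3: x^-=[-0.3980]  P^-=[0.2573]  H_jac=[-0.7960]  S=[0.4730]  K=[-0.4330]  nu=[-3.1184]  x^+=[0.9522]  P^+=[0.1686]

x_post = [0.9522]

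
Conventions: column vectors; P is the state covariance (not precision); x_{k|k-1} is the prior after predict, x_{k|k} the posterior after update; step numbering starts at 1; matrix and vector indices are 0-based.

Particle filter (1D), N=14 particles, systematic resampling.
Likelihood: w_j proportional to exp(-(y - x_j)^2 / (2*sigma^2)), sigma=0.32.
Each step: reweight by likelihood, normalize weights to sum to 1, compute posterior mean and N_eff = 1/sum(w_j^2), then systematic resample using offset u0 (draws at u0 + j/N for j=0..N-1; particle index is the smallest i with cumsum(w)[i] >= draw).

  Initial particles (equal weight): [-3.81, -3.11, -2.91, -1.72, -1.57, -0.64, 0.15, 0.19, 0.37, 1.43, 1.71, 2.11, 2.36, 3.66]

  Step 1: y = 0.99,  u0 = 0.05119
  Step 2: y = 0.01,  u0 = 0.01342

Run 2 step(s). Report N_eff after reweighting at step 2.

step 1: w=[0.0000, 0.0000, 0.0000, 0.0000, 0.0000, 0.0000, 0.0456, 0.0628, 0.2189, 0.5556, 0.1138, 0.0031, 0.0001, 0.0000]  mean=1.0958  Neff=2.6623  idx=[7, 8, 8, 8, 9, 9, 9, 9, 9, 9, 9, 9, 10, 10]
step 2: w=[0.3488, 0.2170, 0.2170, 0.2170, 0.0000, 0.0000, 0.0000, 0.0000, 0.0000, 0.0000, 0.0000, 0.0000, 0.0000, 0.0000]  mean=0.3074  Neff=3.8031  idx=[0, 0, 0, 0, 0, 1, 1, 1, 2, 2, 2, 3, 3, 3]

N_eff = 3.8031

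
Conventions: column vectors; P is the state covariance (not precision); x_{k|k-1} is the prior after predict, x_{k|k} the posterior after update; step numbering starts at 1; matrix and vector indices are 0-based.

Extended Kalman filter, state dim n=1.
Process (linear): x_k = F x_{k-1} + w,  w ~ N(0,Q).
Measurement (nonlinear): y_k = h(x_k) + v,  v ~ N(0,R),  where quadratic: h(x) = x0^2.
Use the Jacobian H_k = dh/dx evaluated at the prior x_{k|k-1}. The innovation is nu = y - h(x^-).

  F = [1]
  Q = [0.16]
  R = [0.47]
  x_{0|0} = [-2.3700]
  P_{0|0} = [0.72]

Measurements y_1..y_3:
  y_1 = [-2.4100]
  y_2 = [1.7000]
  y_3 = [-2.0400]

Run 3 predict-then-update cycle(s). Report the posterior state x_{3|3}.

x_post = [-0.0098]

step 1: x^-=[-2.3700]  P^-=[0.8800]  H_jac=[-4.7400]  S=[20.2415]  K=[-0.2061]  nu=[-8.0269]  x^+=[-0.7159]  P^+=[0.0204]
step 2: x^-=[-0.7159]  P^-=[0.1804]  H_jac=[-1.4318]  S=[0.8399]  K=[-0.3076]  nu=[1.1875]  x^+=[-1.0811]  P^+=[0.1010]
step 3: x^-=[-1.0811]  P^-=[0.2610]  H_jac=[-2.1623]  S=[1.6902]  K=[-0.3339]  nu=[-3.2089]  x^+=[-0.0098]  P^+=[0.0726]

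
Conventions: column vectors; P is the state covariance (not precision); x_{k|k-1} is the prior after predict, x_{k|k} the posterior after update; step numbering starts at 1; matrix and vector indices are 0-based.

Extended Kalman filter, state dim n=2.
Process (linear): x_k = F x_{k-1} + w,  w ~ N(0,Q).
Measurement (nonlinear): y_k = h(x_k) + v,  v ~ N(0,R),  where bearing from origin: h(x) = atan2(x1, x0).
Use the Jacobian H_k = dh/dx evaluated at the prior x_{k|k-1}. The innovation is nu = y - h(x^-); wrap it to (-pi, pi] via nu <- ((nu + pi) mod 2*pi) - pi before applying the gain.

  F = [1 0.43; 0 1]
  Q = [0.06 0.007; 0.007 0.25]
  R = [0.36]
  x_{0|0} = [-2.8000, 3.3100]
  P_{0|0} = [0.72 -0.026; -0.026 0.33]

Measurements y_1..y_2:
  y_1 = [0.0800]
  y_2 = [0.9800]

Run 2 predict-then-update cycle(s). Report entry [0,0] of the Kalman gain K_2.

K[0,0] = -0.4909

step 1: x^-=[-1.3767, 3.3100]  P^-=[0.8187 0.1229; 0.1229 0.5800]  H_jac=[-0.2576 -0.1071]  S=[0.4277]  K=[-0.5237; -0.2193]  nu=[-1.8850]  x^+=[-0.3895, 3.7233]  P^+=[0.7013 0.0738; 0.0738 0.5594]
step 2: x^-=[1.2115, 3.7233]  P^-=[0.9282 0.3213; 0.3213 0.8094]  H_jac=[-0.2429 0.0790]  S=[0.4075]  K=[-0.4909; -0.0345]  nu=[-0.2762]  x^+=[1.3471, 3.7328]  P^+=[0.8300 0.3144; 0.3144 0.8090]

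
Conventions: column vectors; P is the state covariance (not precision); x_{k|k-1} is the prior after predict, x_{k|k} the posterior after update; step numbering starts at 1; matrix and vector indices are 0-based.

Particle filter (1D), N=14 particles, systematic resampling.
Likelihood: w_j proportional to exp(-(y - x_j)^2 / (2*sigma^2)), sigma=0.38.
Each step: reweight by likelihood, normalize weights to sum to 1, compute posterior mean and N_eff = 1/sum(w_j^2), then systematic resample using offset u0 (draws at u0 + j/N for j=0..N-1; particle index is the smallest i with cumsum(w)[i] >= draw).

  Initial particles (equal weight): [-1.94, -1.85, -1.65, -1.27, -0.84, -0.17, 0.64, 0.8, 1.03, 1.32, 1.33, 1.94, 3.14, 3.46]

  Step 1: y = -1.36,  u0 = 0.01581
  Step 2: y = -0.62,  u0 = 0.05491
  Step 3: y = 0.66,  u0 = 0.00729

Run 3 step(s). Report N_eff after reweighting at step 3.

N_eff = 9.0605

step 1: w=[0.1088, 0.1519, 0.2607, 0.3392, 0.1368, 0.0026, 0.0000, 0.0000, 0.0000, 0.0000, 0.0000, 0.0000, 0.0000, 0.0000]  mean=-1.4684  Neff=4.2256  idx=[0, 0, 1, 1, 2, 2, 2, 2, 3, 3, 3, 3, 4, 4]
step 2: w=[0.0009, 0.0009, 0.0019, 0.0019, 0.0093, 0.0093, 0.0093, 0.0093, 0.0847, 0.0847, 0.0847, 0.0847, 0.3093, 0.3093]  mean=-1.0216  Neff=4.5388  idx=[8, 8, 9, 10, 11, 12, 12, 12, 12, 13, 13, 13, 13, 13]
step 3: w=[0.0007, 0.0007, 0.0007, 0.0007, 0.0007, 0.1107, 0.1107, 0.1107, 0.1107, 0.1107, 0.1107, 0.1107, 0.1107, 0.1107]  mean=-0.8414  Neff=9.0605  idx=[5, 5, 6, 6, 7, 8, 8, 9, 10, 10, 11, 12, 12, 13]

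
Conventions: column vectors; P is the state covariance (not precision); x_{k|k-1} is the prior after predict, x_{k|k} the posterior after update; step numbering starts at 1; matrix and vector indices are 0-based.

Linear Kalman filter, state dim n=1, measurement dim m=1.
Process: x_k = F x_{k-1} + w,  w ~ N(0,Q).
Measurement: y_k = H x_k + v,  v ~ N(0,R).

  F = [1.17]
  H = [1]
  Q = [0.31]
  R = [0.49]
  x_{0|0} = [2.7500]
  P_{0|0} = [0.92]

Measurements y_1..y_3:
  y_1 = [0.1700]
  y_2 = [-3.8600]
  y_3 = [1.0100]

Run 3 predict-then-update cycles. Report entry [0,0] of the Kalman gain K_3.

K[0,0] = 0.5984

step 1: x^-=[3.2175]  P^-=[1.5694]  S=[2.0594]  K=[0.7621]  nu=[-3.0475]  x^+=[0.8951]  P^+=[0.3734]
step 2: x^-=[1.0473]  P^-=[0.8212]  S=[1.3112]  K=[0.6263]  nu=[-4.9073]  x^+=[-2.0261]  P^+=[0.3069]
step 3: x^-=[-2.3705]  P^-=[0.7301]  S=[1.2201]  K=[0.5984]  nu=[3.3805]  x^+=[-0.3477]  P^+=[0.2932]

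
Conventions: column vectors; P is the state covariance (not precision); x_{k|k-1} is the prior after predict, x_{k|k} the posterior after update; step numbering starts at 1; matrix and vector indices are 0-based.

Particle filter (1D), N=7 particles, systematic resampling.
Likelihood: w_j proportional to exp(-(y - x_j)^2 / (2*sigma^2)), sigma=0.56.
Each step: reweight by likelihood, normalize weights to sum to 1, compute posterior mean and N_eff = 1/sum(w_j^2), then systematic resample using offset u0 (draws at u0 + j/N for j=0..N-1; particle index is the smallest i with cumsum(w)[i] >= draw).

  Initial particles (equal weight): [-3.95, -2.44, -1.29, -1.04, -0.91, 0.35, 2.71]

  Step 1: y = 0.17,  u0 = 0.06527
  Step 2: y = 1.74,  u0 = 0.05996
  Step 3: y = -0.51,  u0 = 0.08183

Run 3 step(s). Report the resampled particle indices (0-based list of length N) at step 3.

step 1: w=[0.0000, 0.0000, 0.0270, 0.0784, 0.1260, 0.7685, 0.0000]  mean=0.0379  Neff=1.6304  idx=[3, 4, 5, 5, 5, 5, 5]
step 2: w=[0.0000, 0.0001, 0.2000, 0.2000, 0.2000, 0.2000, 0.2000]  mean=0.3499  Neff=5.0008  idx=[2, 3, 3, 4, 5, 5, 6]
step 3: w=[0.1429, 0.1429, 0.1429, 0.1429, 0.1429, 0.1429, 0.1429]  mean=0.3500  Neff=7.0000  idx=[0, 1, 2, 3, 4, 5, 6]

resampled_idx = [0, 1, 2, 3, 4, 5, 6]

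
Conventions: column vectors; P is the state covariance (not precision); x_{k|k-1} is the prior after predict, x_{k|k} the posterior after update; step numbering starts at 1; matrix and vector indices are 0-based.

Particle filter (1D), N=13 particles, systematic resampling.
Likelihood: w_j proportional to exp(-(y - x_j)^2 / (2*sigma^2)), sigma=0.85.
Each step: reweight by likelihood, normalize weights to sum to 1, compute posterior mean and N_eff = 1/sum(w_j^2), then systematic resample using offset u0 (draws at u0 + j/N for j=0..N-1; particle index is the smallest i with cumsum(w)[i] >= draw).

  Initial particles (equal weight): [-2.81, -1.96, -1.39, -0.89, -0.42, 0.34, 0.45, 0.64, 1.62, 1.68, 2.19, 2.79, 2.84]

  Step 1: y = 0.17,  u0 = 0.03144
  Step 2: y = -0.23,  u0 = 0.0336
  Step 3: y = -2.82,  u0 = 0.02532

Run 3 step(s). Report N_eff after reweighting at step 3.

step 1: w=[0.0004, 0.0091, 0.0389, 0.0962, 0.1645, 0.2052, 0.1983, 0.1797, 0.0489, 0.0432, 0.0124, 0.0018, 0.0015]  mean=0.2345  Neff=6.4096  idx=[2, 3, 4, 4, 5, 5, 5, 6, 6, 7, 7, 7, 9]
step 2: w=[0.0448, 0.0842, 0.1110, 0.1110, 0.0909, 0.0909, 0.0909, 0.0826, 0.0826, 0.0674, 0.0674, 0.0674, 0.0091]  mean=0.0813  Neff=11.6493  idx=[0, 1, 2, 3, 3, 4, 5, 6, 7, 8, 9, 10, 11]
step 3: w=[0.6400, 0.2001, 0.0489, 0.0489, 0.0489, 0.0026, 0.0026, 0.0026, 0.0016, 0.0016, 0.0007, 0.0007, 0.0007]  mean=-1.1239  Neff=2.1889  idx=[0, 0, 0, 0, 0, 0, 0, 0, 1, 1, 1, 2, 4]

N_eff = 2.1889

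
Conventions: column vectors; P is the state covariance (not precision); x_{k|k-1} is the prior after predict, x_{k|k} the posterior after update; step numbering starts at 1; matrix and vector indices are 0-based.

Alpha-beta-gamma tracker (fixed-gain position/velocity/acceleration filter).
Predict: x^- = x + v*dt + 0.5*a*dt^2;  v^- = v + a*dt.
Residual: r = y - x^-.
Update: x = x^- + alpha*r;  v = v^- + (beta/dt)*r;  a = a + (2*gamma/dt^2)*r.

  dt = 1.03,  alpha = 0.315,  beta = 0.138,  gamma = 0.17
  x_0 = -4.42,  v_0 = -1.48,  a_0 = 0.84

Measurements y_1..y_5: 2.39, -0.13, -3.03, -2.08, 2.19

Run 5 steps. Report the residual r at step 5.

resid = -8.3779

step 1: x_pred=-5.4988  r=7.8888  x^+=-3.0138  v^+=0.4421  a^+=3.3682
step 2: x_pred=-0.7718  r=0.6418  x^+=-0.5696  v^+=3.9974  a^+=3.5739
step 3: x_pred=5.4435  r=-8.4735  x^+=2.7744  v^+=6.5432  a^+=0.8583
step 4: x_pred=9.9692  r=-12.0492  x^+=6.1737  v^+=5.8129  a^+=-3.0033
step 5: x_pred=10.5679  r=-8.3779  x^+=7.9289  v^+=1.5971  a^+=-5.6882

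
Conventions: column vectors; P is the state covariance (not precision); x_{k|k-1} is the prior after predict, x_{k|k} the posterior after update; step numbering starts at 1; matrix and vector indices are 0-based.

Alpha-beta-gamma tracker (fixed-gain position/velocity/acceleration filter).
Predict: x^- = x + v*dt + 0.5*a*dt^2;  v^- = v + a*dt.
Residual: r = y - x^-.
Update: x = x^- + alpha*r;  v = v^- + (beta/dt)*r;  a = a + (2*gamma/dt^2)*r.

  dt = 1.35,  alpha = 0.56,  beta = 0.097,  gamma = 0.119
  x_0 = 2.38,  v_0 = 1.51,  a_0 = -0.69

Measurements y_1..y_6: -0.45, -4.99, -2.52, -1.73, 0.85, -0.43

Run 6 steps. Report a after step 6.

a_post = 2.9576

step 1: x_pred=3.7897  r=-4.2397  x^+=1.4155  v^+=0.2739  a^+=-1.2437
step 2: x_pred=0.6519  r=-5.6419  x^+=-2.5076  v^+=-1.8105  a^+=-1.9804
step 3: x_pred=-6.7564  r=4.2364  x^+=-4.3840  v^+=-4.1797  a^+=-1.4272
step 4: x_pred=-11.3271  r=9.5971  x^+=-5.9527  v^+=-5.4168  a^+=-0.1739
step 5: x_pred=-13.4240  r=14.2740  x^+=-5.4305  v^+=-4.6260  a^+=1.6901
step 6: x_pred=-10.1356  r=9.7056  x^+=-4.7005  v^+=-1.6470  a^+=2.9576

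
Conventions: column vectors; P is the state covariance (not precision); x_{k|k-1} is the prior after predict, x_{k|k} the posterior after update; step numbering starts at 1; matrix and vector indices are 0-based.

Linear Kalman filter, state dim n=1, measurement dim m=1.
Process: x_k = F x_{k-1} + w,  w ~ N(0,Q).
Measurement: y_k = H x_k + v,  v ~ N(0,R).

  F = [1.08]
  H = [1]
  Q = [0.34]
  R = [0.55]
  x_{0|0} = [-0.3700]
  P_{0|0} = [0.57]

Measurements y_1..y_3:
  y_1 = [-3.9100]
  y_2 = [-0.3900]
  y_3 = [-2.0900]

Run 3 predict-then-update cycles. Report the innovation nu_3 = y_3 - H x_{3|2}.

innov = [-0.5343]

step 1: x^-=[-0.3996]  P^-=[1.0048]  S=[1.5548]  K=[0.6463]  nu=[-3.5104]  x^+=[-2.6683]  P^+=[0.3554]
step 2: x^-=[-2.8817]  P^-=[0.7546]  S=[1.3046]  K=[0.5784]  nu=[2.4917]  x^+=[-1.4405]  P^+=[0.3181]
step 3: x^-=[-1.5557]  P^-=[0.7111]  S=[1.2611]  K=[0.5639]  nu=[-0.5343]  x^+=[-1.8570]  P^+=[0.3101]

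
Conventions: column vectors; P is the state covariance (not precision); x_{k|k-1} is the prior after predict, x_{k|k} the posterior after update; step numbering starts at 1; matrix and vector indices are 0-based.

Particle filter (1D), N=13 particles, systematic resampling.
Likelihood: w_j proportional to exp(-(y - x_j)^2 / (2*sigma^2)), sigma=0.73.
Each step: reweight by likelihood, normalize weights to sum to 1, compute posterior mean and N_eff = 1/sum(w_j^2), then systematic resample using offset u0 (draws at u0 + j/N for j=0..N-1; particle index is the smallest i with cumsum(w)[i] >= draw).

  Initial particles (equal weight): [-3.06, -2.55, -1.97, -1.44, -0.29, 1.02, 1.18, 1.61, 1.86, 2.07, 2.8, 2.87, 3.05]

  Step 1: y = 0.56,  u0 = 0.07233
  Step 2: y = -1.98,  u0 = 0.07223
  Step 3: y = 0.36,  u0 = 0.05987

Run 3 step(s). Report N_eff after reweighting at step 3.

N_eff = 12.9999

step 1: w=[0.0000, 0.0000, 0.0009, 0.0085, 0.1848, 0.2984, 0.2538, 0.1294, 0.0745, 0.0429, 0.0033, 0.0024, 0.0011]  mean=0.9912  Neff=4.7211  idx=[4, 4, 5, 5, 5, 5, 6, 6, 6, 7, 7, 8, 10]
step 2: w=[0.4959, 0.4959, 0.0016, 0.0016, 0.0016, 0.0016, 0.0006, 0.0006, 0.0006, 0.0000, 0.0000, 0.0000, 0.0000]  mean=-0.2790  Neff=2.0330  idx=[0, 0, 0, 0, 0, 0, 1, 1, 1, 1, 1, 1, 4]
step 3: w=[0.0770, 0.0770, 0.0770, 0.0770, 0.0770, 0.0770, 0.0770, 0.0770, 0.0770, 0.0770, 0.0770, 0.0770, 0.0761]  mean=-0.1904  Neff=12.9999  idx=[0, 1, 2, 3, 4, 5, 6, 7, 8, 9, 10, 11, 12]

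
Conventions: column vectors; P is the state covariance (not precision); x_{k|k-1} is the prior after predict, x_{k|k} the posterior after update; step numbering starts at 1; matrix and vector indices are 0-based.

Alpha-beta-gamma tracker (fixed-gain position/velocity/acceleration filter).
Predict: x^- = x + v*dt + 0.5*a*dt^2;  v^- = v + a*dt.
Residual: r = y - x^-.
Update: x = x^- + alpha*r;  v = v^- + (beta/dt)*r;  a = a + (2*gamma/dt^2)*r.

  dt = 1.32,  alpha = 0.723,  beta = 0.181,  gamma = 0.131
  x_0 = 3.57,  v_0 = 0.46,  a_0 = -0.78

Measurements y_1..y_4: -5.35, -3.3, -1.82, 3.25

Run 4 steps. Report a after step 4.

step 1: x_pred=3.4977  r=-8.8477  x^+=-2.8992  v^+=-1.7828  a^+=-2.1104
step 2: x_pred=-7.0911  r=3.7911  x^+=-4.3501  v^+=-4.0487  a^+=-1.5403
step 3: x_pred=-11.0364  r=9.2164  x^+=-4.3729  v^+=-4.8182  a^+=-0.1545
step 4: x_pred=-10.8675  r=14.1175  x^+=-0.6606  v^+=-3.0863  a^+=1.9683

a_post = 1.9683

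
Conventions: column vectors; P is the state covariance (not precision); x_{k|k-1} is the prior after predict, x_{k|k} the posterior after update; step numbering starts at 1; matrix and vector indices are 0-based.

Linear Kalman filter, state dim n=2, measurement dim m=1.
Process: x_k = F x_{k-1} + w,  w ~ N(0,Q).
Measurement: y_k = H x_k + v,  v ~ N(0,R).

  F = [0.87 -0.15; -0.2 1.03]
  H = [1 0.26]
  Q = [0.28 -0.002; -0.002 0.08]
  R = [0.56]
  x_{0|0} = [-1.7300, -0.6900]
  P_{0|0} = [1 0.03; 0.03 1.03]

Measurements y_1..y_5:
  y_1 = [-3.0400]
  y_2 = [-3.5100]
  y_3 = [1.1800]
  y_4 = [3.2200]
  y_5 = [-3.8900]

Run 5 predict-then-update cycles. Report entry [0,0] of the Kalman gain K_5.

K[0,0] = 0.5731

step 1: x^-=[-1.4016, -0.3647]  P^-=[1.0522 -0.3074; -0.3074 1.2004]  S=[1.5336]  K=[0.6340; 0.0031]  nu=[-1.5436]  x^+=[-2.3803, -0.3695]  P^+=[0.4358 -0.3104; -0.3104 1.2004]
step 2: x^-=[-2.0154, 0.0955]  P^-=[0.7178 -0.5507; -0.5507 1.4988]  S=[1.0928]  K=[0.5259; -0.1474]  nu=[-1.5194]  x^+=[-2.8144, 0.3194]  P^+=[0.4156 -0.4660; -0.4660 1.4750]
step 3: x^-=[-2.4965, 0.8918]  P^-=[0.7494 -0.7338; -0.7338 1.8535]  S=[1.0531]  K=[0.5304; -0.2392]  nu=[3.4446]  x^+=[-0.6693, 0.0680]  P^+=[0.4531 -0.6002; -0.6002 1.7932]
step 4: x^-=[-0.5925, 0.2039]  P^-=[0.8199 -0.9137; -0.9137 2.2478]  S=[1.0568]  K=[0.5511; -0.3116]  nu=[3.7595]  x^+=[1.4793, -0.9676]  P^+=[0.4990 -0.7323; -0.7323 2.1452]
step 5: x^-=[1.4322, -1.2925]  P^-=[0.8971 -1.0984; -1.0984 2.6775]  S=[1.0669]  K=[0.5731; -0.3770]  nu=[-4.9861]  x^+=[-1.4256, 0.5874]  P^+=[0.5466 -0.8679; -0.8679 2.5259]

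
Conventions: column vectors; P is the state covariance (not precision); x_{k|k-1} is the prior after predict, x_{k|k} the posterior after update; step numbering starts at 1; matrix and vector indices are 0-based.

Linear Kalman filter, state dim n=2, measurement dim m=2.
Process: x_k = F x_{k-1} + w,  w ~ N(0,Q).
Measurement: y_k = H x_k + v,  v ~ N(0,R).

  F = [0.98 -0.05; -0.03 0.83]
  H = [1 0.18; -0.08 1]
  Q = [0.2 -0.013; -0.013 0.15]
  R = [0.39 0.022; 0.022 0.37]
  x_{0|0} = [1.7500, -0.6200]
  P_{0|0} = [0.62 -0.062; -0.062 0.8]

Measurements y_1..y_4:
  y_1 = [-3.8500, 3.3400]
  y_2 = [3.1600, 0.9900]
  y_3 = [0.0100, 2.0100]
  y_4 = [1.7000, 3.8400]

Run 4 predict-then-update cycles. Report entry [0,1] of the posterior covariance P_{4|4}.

step 1: x^-=[1.7460, -0.5671]  P^-=[0.8035 -0.1150; -0.1150 0.7048]  S=[1.1750 -0.0287; -0.0287 1.0983]  K=[0.6627 -0.1459; 0.0260 0.6507]  nu=[-5.4939, 4.0468]  x^+=[-2.4850, 1.9232]  P^+=[0.2586 -0.0187; -0.0187 0.2399]
step 2: x^-=[-2.5315, 1.6708]  P^-=[0.4508 -0.0458; -0.0458 0.3164]  S=[0.8346 -0.0022; -0.0022 0.6966]  K=[0.5300 -0.1158; 0.0146 0.4595]  nu=[5.3907, -0.8834]  x^+=[0.4277, 1.3437]  P^+=[0.2068 -0.0146; -0.0146 0.1692]
step 3: x^-=[0.3520, 1.1024]  P^-=[0.4004 -0.0380; -0.0380 0.2675]  S=[0.7854 0.0006; 0.0006 0.6461]  K=[0.5012 -0.1089; 0.0125 0.4186]  nu=[-0.5404, 0.9357]  x^+=[-0.0208, 1.4874]  P^+=[0.1955 -0.0136; -0.0136 0.1541]
step 4: x^-=[-0.0948, 1.2352]  P^-=[0.3895 -0.0363; -0.0363 0.2570]  S=[0.7748 0.0014; 0.0014 0.6353]  K=[0.4945 -0.1072; 0.0122 0.4091]  nu=[1.5724, 2.5973]  x^+=[0.4044, 2.3168]  P^+=[0.1929 -0.0133; -0.0133 0.1506]

P_post[0,1] = -0.0133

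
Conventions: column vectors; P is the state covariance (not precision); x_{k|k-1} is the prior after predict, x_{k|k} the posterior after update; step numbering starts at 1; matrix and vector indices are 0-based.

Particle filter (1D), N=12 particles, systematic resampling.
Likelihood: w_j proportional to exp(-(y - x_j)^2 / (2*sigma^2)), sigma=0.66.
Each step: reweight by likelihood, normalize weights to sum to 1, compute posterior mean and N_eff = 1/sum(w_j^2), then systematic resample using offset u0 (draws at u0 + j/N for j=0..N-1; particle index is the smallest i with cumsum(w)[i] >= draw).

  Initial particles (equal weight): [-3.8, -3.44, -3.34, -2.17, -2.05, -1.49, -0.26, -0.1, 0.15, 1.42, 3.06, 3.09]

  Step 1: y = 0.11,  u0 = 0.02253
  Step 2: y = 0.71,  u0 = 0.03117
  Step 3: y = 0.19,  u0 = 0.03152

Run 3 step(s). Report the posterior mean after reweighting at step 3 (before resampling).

step 1: w=[0.0000, 0.0000, 0.0000, 0.0009, 0.0016, 0.0176, 0.2846, 0.3165, 0.3324, 0.0464, 0.0000, 0.0000]  mean=-0.0211  Neff=3.4000  idx=[6, 6, 6, 6, 7, 7, 7, 7, 8, 8, 8, 8]
step 2: w=[0.0563, 0.0563, 0.0563, 0.0563, 0.0781, 0.0781, 0.0781, 0.0781, 0.1157, 0.1157, 0.1157, 0.1157]  mean=-0.0204  Neff=11.0439  idx=[0, 2, 3, 4, 5, 6, 7, 8, 9, 10, 10, 11]
step 3: w=[0.0721, 0.0721, 0.0721, 0.0825, 0.0825, 0.0825, 0.0825, 0.0907, 0.0907, 0.0907, 0.0907, 0.0907]  mean=-0.0212  Neff=11.9059  idx=[0, 1, 2, 3, 4, 5, 6, 7, 8, 9, 10, 11]

post_mean = -0.0212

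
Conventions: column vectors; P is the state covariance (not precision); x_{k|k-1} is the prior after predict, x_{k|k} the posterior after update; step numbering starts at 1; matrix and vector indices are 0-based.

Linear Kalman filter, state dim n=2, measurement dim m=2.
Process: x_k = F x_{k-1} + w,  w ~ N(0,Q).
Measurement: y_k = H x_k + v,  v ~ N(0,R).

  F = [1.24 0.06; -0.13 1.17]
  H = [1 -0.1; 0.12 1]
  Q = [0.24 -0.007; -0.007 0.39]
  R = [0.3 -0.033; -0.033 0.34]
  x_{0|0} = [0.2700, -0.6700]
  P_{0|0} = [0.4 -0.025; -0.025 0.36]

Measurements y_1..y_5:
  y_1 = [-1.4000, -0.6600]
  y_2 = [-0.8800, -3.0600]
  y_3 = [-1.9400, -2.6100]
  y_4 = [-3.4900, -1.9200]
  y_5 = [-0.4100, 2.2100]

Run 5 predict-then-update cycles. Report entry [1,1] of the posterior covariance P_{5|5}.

step 1: x^-=[0.2946, -0.8190]  P^-=[0.8526 -0.0823; -0.0823 0.8972]  S=[1.1780 -0.1017; -0.1017 1.2297]  K=[0.7374 0.0773; -0.0843 0.7146]  nu=[-1.7765, 0.1236]  x^+=[-1.0059, -0.5809]  P^+=[0.2163 -0.0240; -0.0240 0.2486]
step 2: x^-=[-1.2821, -0.5488]  P^-=[0.5699 -0.0591; -0.0591 0.7413]  S=[0.8891 -0.0971; -0.0971 1.0753]  K=[0.6550 0.0678; -0.0760 0.6759]  nu=[0.3472, -2.3573]  x^+=[-1.2145, -2.1686]  P^+=[0.1921 -0.0216; -0.0216 0.2349]
step 3: x^-=[-1.6361, -2.3793]  P^-=[0.5330 -0.0527; -0.0527 0.7214]  S=[0.8508 -0.0932; -0.0932 1.0564]  K=[0.6401 0.0672; -0.0732 0.6704]  nu=[-0.5418, -0.0343]  x^+=[-1.9852, -2.3627]  P^+=[0.1877 -0.0208; -0.0208 0.2329]
step 4: x^-=[-2.6034, -2.5062]  P^-=[0.5264 -0.0509; -0.0509 0.7183]  S=[0.8438 -0.0920; -0.0920 1.0536]  K=[0.6372 0.0672; -0.0725 0.6696]  nu=[-1.1372, 0.8987]  x^+=[-3.2677, -1.8221]  P^+=[0.1869 -0.0206; -0.0206 0.2325]
step 5: x^-=[-4.1612, -1.7070]  P^-=[0.5251 -0.0505; -0.0505 0.7177]  S=[0.8424 -0.0917; -0.0917 1.0532]  K=[0.6367 0.0673; -0.0723 0.6694]  nu=[3.5805, 4.4164]  x^+=[-1.5844, 0.9905]  P^+=[0.1867 -0.0205; -0.0205 0.2325]

P_post[1,1] = 0.2325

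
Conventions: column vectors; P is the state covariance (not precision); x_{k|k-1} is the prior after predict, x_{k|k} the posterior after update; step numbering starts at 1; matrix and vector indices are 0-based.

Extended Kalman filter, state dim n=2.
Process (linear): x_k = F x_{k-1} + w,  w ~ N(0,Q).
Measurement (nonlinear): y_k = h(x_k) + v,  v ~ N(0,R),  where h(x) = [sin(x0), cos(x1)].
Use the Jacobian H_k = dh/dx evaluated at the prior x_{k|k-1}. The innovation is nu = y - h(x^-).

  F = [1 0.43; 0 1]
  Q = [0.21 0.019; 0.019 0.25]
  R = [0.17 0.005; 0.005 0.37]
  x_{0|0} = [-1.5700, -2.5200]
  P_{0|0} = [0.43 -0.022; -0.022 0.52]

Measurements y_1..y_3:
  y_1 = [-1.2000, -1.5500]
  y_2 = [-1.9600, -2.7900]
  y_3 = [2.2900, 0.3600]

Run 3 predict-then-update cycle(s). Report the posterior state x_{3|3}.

step 1: x^-=[-2.6536, -2.5200]  P^-=[0.7172 0.2206; 0.2206 0.7700]  H_jac=[-0.8833 0.0000; 0.0000 0.5823]  S=[0.7296 -0.1085; -0.1085 0.6311]  K=[-0.8601 0.0557; -0.1657 0.6820]  nu=[-0.7311, -0.7370]  x^+=[-2.0659, -2.9015]  P^+=[0.1652 0.0280; 0.0280 0.4319]
step 2: x^-=[-3.3135, -2.9015]  P^-=[0.4792 0.2327; 0.2327 0.6819]  H_jac=[-0.9853 0.0000; 0.0000 0.2378]  S=[0.6352 -0.0495; -0.0495 0.4085]  K=[-0.7397 0.0458; -0.3332 0.3565]  nu=[-2.1311, -1.8187]  x^+=[-1.8203, -2.8396]  P^+=[0.1274 0.0557; 0.0557 0.5477]
step 3: x^-=[-3.0414, -2.8396]  P^-=[0.4866 0.3102; 0.3102 0.7977]  H_jac=[-0.9950 0.0000; 0.0000 0.2974]  S=[0.6517 -0.0868; -0.0868 0.4406]  K=[-0.7342 0.0648; -0.4127 0.4572]  nu=[2.3900, 1.3148]  x^+=[-4.7111, -3.2249]  P^+=[0.1251 0.0682; 0.0682 0.5619]

x_post = [-4.7111, -3.2249]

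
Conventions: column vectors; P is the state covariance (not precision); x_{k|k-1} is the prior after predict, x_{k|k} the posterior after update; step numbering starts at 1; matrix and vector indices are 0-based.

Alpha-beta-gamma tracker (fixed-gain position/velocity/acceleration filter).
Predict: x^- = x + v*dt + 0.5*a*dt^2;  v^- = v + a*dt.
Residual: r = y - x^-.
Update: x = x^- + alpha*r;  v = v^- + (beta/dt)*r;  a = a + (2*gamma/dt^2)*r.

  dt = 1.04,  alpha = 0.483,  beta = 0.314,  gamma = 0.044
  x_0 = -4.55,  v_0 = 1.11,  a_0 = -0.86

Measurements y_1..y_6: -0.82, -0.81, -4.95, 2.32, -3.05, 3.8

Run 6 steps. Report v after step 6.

step 1: x_pred=-3.8607  r=3.0407  x^+=-2.3920  v^+=1.1337  a^+=-0.6126
step 2: x_pred=-1.5443  r=0.7343  x^+=-1.1897  v^+=0.7183  a^+=-0.5529
step 3: x_pred=-0.7417  r=-4.2083  x^+=-2.7743  v^+=-1.1273  a^+=-0.8953
step 4: x_pred=-4.4308  r=6.7508  x^+=-1.1702  v^+=-0.0201  a^+=-0.3460
step 5: x_pred=-1.3783  r=-1.6717  x^+=-2.1857  v^+=-0.8847  a^+=-0.4820
step 6: x_pred=-3.3665  r=7.1665  x^+=0.0949  v^+=0.7777  a^+=0.1011

v_post = 0.7777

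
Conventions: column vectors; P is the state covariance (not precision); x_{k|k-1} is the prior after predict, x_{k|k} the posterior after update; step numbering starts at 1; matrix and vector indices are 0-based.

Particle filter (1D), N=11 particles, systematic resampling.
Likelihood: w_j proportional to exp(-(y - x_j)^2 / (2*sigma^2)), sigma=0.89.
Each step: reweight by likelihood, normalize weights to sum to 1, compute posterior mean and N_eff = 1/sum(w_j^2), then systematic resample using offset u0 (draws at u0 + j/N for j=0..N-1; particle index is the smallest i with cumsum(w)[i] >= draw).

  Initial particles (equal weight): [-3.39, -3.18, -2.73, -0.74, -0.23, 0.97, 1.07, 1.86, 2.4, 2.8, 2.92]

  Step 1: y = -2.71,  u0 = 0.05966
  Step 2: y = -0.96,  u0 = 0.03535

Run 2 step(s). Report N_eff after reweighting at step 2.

N_eff = 2.9176

step 1: w=[0.2742, 0.3194, 0.3671, 0.0317, 0.0076, 0.0001, 0.0000, 0.0000, 0.0000, 0.0000, 0.0000]  mean=-2.9723  Neff=3.1951  idx=[0, 0, 0, 1, 1, 1, 2, 2, 2, 2, 3]
step 2: w=[0.0139, 0.0139, 0.0139, 0.0258, 0.0258, 0.0258, 0.0800, 0.0800, 0.0800, 0.0800, 0.5608]  mean=-1.6762  Neff=2.9176  idx=[2, 6, 7, 8, 9, 10, 10, 10, 10, 10, 10]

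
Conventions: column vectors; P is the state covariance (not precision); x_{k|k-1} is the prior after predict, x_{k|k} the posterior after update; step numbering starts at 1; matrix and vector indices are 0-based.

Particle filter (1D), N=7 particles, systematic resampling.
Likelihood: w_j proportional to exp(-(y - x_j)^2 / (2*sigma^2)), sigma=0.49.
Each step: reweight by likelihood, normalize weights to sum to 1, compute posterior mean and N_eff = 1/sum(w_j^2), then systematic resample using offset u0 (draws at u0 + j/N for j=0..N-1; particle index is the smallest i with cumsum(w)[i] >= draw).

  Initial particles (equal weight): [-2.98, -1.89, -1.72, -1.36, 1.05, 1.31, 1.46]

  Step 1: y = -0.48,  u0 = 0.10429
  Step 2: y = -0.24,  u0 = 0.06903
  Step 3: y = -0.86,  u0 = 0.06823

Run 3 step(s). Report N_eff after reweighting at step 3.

step 1: w=[0.0000, 0.0600, 0.1534, 0.7516, 0.0288, 0.0048, 0.0015]  mean=-1.3607  Neff=1.6868  idx=[2, 3, 3, 3, 3, 3, 3]
step 2: w=[0.0232, 0.1628, 0.1628, 0.1628, 0.1628, 0.1628, 0.1628]  mean=-1.3683  Neff=6.2670  idx=[1, 2, 3, 3, 4, 5, 6]
step 3: w=[0.1429, 0.1429, 0.1429, 0.1429, 0.1429, 0.1429, 0.1429]  mean=-1.3600  Neff=7.0000  idx=[0, 1, 2, 3, 4, 5, 6]

N_eff = 7.0000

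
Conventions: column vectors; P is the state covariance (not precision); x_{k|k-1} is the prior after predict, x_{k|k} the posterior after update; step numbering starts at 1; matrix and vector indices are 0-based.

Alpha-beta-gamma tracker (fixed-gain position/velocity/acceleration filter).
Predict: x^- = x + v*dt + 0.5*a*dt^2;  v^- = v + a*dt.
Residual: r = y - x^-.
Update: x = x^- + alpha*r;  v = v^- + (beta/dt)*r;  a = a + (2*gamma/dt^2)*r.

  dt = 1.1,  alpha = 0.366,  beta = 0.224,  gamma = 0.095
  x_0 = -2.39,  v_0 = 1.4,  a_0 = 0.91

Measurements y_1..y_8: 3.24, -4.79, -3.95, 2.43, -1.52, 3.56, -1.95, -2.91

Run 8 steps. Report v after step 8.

v_post = -1.9673

step 1: x_pred=-0.2994  r=3.5395  x^+=0.9960  v^+=3.1218  a^+=1.4658
step 2: x_pred=5.3167  r=-10.1067  x^+=1.6177  v^+=2.6760  a^+=-0.1212
step 3: x_pred=4.4879  r=-8.4379  x^+=1.3997  v^+=0.8244  a^+=-1.4462
step 4: x_pred=1.4316  r=0.9984  x^+=1.7970  v^+=-0.5631  a^+=-1.2894
step 5: x_pred=0.3975  r=-1.9175  x^+=-0.3043  v^+=-2.3719  a^+=-1.5905
step 6: x_pred=-3.8757  r=7.4357  x^+=-1.1542  v^+=-2.6073  a^+=-0.4229
step 7: x_pred=-4.2781  r=2.3281  x^+=-3.4260  v^+=-2.5984  a^+=-0.0574
step 8: x_pred=-6.3190  r=3.4090  x^+=-5.0713  v^+=-1.9673  a^+=0.4779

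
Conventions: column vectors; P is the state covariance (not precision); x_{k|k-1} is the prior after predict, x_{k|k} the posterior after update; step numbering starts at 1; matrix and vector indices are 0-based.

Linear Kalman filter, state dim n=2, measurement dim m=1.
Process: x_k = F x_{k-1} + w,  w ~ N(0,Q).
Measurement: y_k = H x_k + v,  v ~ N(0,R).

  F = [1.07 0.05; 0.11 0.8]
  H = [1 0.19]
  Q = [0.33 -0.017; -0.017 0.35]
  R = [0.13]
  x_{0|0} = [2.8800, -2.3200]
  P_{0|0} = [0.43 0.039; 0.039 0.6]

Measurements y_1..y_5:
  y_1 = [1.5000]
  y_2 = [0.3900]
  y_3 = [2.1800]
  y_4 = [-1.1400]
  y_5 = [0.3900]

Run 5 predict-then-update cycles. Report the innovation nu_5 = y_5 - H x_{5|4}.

step 1: x^-=[2.9656, -1.5392]  P^-=[0.8280 0.0912; 0.0912 0.7461]  S=[1.0196]  K=[0.8291; 0.2285]  nu=[-1.1732]  x^+=[1.9930, -1.8073]  P^+=[0.1271 -0.1019; -0.1019 0.6928]
step 2: x^-=[2.0421, -1.2266]  P^-=[0.4664 -0.0621; -0.0621 0.7770]  S=[0.6008]  K=[0.7566; 0.1423]  nu=[-1.4191]  x^+=[0.9684, -1.4285]  P^+=[0.1225 -0.1268; -0.1268 0.7648]
step 3: x^-=[0.9648, -1.0363]  P^-=[0.4585 -0.0813; -0.0813 0.8187]  S=[0.5872]  K=[0.7546; 0.1265]  nu=[1.4121]  x^+=[2.0303, -0.8576]  P^+=[0.1242 -0.1373; -0.1373 0.8093]
step 4: x^-=[2.1296, -0.4628]  P^-=[0.4595 -0.0883; -0.0883 0.8453]  S=[0.5865]  K=[0.7549; 0.1233]  nu=[-3.1817]  x^+=[-0.2723, -0.8549]  P^+=[0.1253 -0.1429; -0.1429 0.8364]
step 5: x^-=[-0.3341, -0.7139]  P^-=[0.4602 -0.0919; -0.0919 0.8616]  S=[0.5864]  K=[0.7551; 0.1225]  nu=[0.8597]  x^+=[0.3150, -0.6086]  P^+=[0.1259 -0.1461; -0.1461 0.8528]

innov = [0.8597]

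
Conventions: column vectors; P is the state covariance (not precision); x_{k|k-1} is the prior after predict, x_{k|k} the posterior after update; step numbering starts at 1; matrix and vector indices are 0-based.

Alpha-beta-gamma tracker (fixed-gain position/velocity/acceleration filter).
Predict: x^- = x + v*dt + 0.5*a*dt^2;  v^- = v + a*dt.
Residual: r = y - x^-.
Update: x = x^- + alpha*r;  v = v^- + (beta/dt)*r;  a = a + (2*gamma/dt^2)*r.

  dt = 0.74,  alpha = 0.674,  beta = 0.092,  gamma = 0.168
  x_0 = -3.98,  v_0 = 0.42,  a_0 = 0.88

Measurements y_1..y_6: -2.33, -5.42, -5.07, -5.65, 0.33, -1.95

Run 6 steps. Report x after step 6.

step 1: x_pred=-3.4283  r=1.0983  x^+=-2.6880  v^+=1.2077  a^+=1.5539
step 2: x_pred=-1.3689  r=-4.0511  x^+=-4.0993  v^+=1.8540  a^+=-0.9319
step 3: x_pred=-2.9825  r=-2.0875  x^+=-4.3895  v^+=0.9049  a^+=-2.2127
step 4: x_pred=-4.3257  r=-1.3243  x^+=-5.2183  v^+=-0.8972  a^+=-3.0252
step 5: x_pred=-6.7105  r=7.0405  x^+=-1.9652  v^+=-2.2605  a^+=1.2947
step 6: x_pred=-3.2835  r=1.3335  x^+=-2.3847  v^+=-1.1367  a^+=2.1129

x_post = -2.3847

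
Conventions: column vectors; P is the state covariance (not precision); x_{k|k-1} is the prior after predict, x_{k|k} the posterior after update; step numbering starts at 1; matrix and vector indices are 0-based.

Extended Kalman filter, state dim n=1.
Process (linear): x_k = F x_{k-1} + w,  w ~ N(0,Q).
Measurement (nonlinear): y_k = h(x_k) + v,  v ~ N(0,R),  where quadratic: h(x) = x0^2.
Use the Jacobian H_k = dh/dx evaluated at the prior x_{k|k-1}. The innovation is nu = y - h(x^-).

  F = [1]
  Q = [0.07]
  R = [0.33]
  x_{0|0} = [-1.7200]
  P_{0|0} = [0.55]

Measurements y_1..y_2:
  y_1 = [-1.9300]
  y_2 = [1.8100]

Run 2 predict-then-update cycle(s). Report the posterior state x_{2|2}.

step 1: x^-=[-1.7200]  P^-=[0.6200]  H_jac=[-3.4400]  S=[7.6668]  K=[-0.2782]  nu=[-4.8884]  x^+=[-0.3601]  P^+=[0.0267]
step 2: x^-=[-0.3601]  P^-=[0.0967]  H_jac=[-0.7202]  S=[0.3802]  K=[-0.1832]  nu=[1.6803]  x^+=[-0.6679]  P^+=[0.0839]

x_post = [-0.6679]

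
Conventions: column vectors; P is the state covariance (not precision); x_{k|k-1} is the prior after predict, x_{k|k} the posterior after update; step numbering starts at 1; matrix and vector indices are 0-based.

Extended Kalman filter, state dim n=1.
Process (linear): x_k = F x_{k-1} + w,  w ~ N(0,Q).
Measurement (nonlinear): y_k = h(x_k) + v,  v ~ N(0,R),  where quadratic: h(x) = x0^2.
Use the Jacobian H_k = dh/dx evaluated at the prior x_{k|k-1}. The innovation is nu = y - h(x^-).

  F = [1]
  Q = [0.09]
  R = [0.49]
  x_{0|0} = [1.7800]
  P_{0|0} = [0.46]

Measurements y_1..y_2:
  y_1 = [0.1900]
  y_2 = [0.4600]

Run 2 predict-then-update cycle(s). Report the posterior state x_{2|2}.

step 1: x^-=[1.7800]  P^-=[0.5500]  H_jac=[3.5600]  S=[7.4605]  K=[0.2624]  nu=[-2.9784]  x^+=[0.9983]  P^+=[0.0361]
step 2: x^-=[0.9983]  P^-=[0.1261]  H_jac=[1.9966]  S=[0.9928]  K=[0.2536]  nu=[-0.5366]  x^+=[0.8622]  P^+=[0.0622]

x_post = [0.8622]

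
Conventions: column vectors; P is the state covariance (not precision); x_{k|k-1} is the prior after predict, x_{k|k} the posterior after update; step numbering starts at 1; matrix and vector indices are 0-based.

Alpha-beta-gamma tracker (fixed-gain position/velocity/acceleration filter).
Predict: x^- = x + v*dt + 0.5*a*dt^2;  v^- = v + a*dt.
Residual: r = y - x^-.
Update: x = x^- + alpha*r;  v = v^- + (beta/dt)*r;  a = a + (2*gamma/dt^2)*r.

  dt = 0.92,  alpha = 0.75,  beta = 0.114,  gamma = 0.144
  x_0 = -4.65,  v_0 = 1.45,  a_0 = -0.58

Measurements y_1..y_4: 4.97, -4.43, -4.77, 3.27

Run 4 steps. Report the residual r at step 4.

resid = 6.8451

step 1: x_pred=-3.5615  r=8.5315  x^+=2.8371  v^+=1.9736  a^+=2.3230
step 2: x_pred=5.6359  r=-10.0659  x^+=-1.9135  v^+=2.8634  a^+=-1.1021
step 3: x_pred=0.2544  r=-5.0244  x^+=-3.5139  v^+=1.2269  a^+=-2.8117
step 4: x_pred=-3.5751  r=6.8451  x^+=1.5587  v^+=-0.5117  a^+=-0.4826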